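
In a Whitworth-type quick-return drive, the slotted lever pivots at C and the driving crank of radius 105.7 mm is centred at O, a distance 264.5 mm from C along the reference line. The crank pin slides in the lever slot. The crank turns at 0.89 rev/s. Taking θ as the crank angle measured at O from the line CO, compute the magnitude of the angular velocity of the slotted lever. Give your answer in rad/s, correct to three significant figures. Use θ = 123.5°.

0.474

ω = 5.592 rad/s (from 0.89 rev/s).
Crank pin A relative to C: A = (d + r cosθ, r sinθ); lever angle φ = atan2(r sinθ, d + r cosθ).
Differentiating tanφ: φ̇ = rω(d cosθ + r)/(d² + r² + 2dr cosθ).
d² + r² + 2dr cosθ = |CA|² = 0.050271 m²;  d cosθ + r = -0.040287 m.
|ω_lever| = |0.1057·5.592·-0.040287| / 0.050271 = 0.47369 rad/s.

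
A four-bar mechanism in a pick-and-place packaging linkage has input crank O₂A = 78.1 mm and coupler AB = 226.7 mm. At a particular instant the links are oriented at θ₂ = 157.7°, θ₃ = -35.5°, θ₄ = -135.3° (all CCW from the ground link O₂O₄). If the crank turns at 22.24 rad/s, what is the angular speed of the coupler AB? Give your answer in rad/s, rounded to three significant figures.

7.16

ω₂ = 22.24 rad/s
Differentiating the loop-closure r₂e^{iθ₂}+r₃e^{iθ₃}=r₁+r₄e^{iθ₄} gives r₂ω₂e^{iθ₂}+r₃ω₃e^{iθ₃}=r₄ω₄e^{iθ₄}.
Eliminating the other unknown: ω₃ = r₂ω₂ sin(θ₄−θ₂) / [r₃ sin(θ₃−θ₄)].
Numerator sine = +0.92050; denominator sine = +0.98541.
Result = 0.0781·22.24·(+0.92050) / (0.2267·(+0.98541)) = +7.1572 rad/s; magnitude 7.1572 rad/s.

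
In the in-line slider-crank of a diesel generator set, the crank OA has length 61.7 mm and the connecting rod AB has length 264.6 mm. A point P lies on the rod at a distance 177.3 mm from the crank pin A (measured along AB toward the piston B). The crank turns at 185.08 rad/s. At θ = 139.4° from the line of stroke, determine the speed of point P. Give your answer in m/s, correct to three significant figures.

7.14

ω = 185.1 rad/s.  Crank-pin speed |V_A| = rω = 11.419 m/s, perpendicular to OA.
Rod angle: sinφ = −(r/L) sinθ ⇒ φ = -8.728°; ω_rod = −rω cosθ/√(L²−r²sin²θ) = +33.152 rad/s.
V_P = V_A + ω_rod × AP, with AP = 0.1773 m along the rod.
Components: V_Px = −rω sinθ − a·ω_rod·sinφ = -6.5395 m/s;  V_Py = rω cosθ + a·ω_rod·cosφ = -2.8607 m/s.
|V_P| = √(V_Px² + V_Py²) = 7.1378 m/s.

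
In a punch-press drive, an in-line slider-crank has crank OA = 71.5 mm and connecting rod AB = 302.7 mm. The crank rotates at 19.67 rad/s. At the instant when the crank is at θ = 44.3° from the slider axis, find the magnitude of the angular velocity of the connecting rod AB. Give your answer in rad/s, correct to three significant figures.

ω = 19.67 rad/s
The rod makes angle φ with the slider axis where L sinφ = r sinθ; differentiating, L cosφ·φ̇ = r ω cosθ.
L cosφ = √(L² − r² sin²θ) = 0.29855 m.
|ω_rod| = r ω |cosθ| / √(L² − r² sin²θ) = 0.0715·19.67·0.71569/0.29855 = 3.3714 rad/s.

3.37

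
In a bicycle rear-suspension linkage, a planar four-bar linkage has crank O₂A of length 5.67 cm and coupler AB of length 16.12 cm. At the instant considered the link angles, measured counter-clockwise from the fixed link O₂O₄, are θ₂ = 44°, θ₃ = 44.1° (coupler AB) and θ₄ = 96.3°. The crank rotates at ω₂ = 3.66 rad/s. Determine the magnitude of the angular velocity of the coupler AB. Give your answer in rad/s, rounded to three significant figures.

ω₂ = 3.66 rad/s
Differentiating the loop-closure r₂e^{iθ₂}+r₃e^{iθ₃}=r₁+r₄e^{iθ₄} gives r₂ω₂e^{iθ₂}+r₃ω₃e^{iθ₃}=r₄ω₄e^{iθ₄}.
Eliminating the other unknown: ω₃ = r₂ω₂ sin(θ₄−θ₂) / [r₃ sin(θ₃−θ₄)].
Numerator sine = +0.79122; denominator sine = -0.79016.
Result = 0.0567·3.66·(+0.79122) / (0.1612·(-0.79016)) = -1.2891 rad/s; magnitude 1.2891 rad/s.

1.29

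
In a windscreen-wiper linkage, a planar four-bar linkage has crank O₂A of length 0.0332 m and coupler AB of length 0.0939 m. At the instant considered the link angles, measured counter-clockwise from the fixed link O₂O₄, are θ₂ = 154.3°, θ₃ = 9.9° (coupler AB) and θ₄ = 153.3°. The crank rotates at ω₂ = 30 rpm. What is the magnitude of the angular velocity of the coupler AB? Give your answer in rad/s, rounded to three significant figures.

0.0325

ω₂ = 3.142 rad/s (from 30 rpm).
Differentiating the loop-closure r₂e^{iθ₂}+r₃e^{iθ₃}=r₁+r₄e^{iθ₄} gives r₂ω₂e^{iθ₂}+r₃ω₃e^{iθ₃}=r₄ω₄e^{iθ₄}.
Eliminating the other unknown: ω₃ = r₂ω₂ sin(θ₄−θ₂) / [r₃ sin(θ₃−θ₄)].
Numerator sine = -0.01745; denominator sine = -0.59622.
Result = 0.0332·3.142·(-0.01745) / (0.0939·(-0.59622)) = +0.032514 rad/s; magnitude 0.032514 rad/s.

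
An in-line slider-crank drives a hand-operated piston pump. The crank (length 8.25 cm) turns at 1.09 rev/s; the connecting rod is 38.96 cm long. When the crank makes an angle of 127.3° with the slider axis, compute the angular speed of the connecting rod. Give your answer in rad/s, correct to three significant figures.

ω = 6.849 rad/s (converted from 1.09 rev/s).
The rod makes angle φ with the slider axis where L sinφ = r sinθ; differentiating, L cosφ·φ̇ = r ω cosθ.
L cosφ = √(L² − r² sin²θ) = 0.38403 m.
|ω_rod| = r ω |cosθ| / √(L² − r² sin²θ) = 0.0825·6.849·0.60599/0.38403 = 0.89157 rad/s.

0.892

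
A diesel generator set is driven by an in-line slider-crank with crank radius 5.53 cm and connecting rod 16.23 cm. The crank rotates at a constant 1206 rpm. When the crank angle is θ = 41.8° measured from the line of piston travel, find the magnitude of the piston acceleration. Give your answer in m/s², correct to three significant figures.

ω = 2π·1206/60 = 126.3 rad/s
x(θ) = r cosθ + √(L² − r² sin²θ); with ω constant, a = ω²·d²x/dθ².
d²x/dθ² = −r cosθ − r²(cos2θ)/√u − r⁴ sin²2θ/(4u^{3/2}),  u = L² − r² sin²θ = 0.0249827 m².
Substituting r = 0.0553 m, L = 0.1623 m, θ = 41.8°: d²x/dθ² = -0.043966 m.
a = ω²·d²x/dθ² = (126.3)²·(-0.043966) = -701.25 m/s²;  |a| = 701.25 m/s².

701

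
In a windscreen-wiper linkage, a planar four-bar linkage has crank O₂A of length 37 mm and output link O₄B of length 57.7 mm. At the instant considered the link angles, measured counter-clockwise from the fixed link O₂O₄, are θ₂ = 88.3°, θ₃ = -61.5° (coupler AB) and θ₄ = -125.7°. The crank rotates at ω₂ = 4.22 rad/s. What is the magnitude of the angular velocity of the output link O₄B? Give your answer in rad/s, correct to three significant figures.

ω₂ = 4.22 rad/s
Differentiating the loop-closure r₂e^{iθ₂}+r₃e^{iθ₃}=r₁+r₄e^{iθ₄} gives r₂ω₂e^{iθ₂}+r₃ω₃e^{iθ₃}=r₄ω₄e^{iθ₄}.
Eliminating the other unknown: ω₄ = r₂ω₂ sin(θ₂−θ₃) / [r₄ sin(θ₄−θ₃)].
Numerator sine = +0.50302; denominator sine = -0.90032.
Result = 0.037·4.22·(+0.50302) / (0.0577·(-0.90032)) = -1.5119 rad/s; magnitude 1.5119 rad/s.

1.51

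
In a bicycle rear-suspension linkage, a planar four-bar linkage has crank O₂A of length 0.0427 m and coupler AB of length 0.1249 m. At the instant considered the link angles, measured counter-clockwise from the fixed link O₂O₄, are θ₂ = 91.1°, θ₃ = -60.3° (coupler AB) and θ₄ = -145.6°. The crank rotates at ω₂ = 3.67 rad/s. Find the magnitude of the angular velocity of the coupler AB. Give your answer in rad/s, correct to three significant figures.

1.05

ω₂ = 3.67 rad/s
Differentiating the loop-closure r₂e^{iθ₂}+r₃e^{iθ₃}=r₁+r₄e^{iθ₄} gives r₂ω₂e^{iθ₂}+r₃ω₃e^{iθ₃}=r₄ω₄e^{iθ₄}.
Eliminating the other unknown: ω₃ = r₂ω₂ sin(θ₄−θ₂) / [r₃ sin(θ₃−θ₄)].
Numerator sine = +0.83581; denominator sine = +0.99664.
Result = 0.0427·3.67·(+0.83581) / (0.1249·(+0.99664)) = +1.0522 rad/s; magnitude 1.0522 rad/s.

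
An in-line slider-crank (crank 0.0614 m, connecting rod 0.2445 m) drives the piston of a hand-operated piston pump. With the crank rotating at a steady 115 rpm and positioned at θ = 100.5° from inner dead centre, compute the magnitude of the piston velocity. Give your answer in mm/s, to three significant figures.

ω = 2π·115/60 = 12.04 rad/s
For an in-line slider-crank, x = r cosθ + √(L² − r² sin²θ), so v = −rω sinθ·[1 + r cosθ/√(L² − r² sin²θ)].
With r = 0.0614 m, L = 0.2445 m, θ = 100.5°: √(L² − r² sin²θ) = 0.23693 m.
v = −0.0614·12.04·0.98325·[1 + 0.0614·-0.18224/0.23693] = -0.69271 m/s.
|v| = 0.69271 m/s = 692.71 mm/s.

693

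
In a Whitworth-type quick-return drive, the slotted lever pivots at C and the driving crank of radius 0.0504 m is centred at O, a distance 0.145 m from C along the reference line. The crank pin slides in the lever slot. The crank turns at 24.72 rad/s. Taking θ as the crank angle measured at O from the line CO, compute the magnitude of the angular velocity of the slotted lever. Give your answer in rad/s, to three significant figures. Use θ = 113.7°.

0.555

ω = 24.72 rad/s
Crank pin A relative to C: A = (d + r cosθ, r sinθ); lever angle φ = atan2(r sinθ, d + r cosθ).
Differentiating tanφ: φ̇ = rω(d cosθ + r)/(d² + r² + 2dr cosθ).
d² + r² + 2dr cosθ = |CA|² = 0.0176903 m²;  d cosθ + r = -0.0078824 m.
|ω_lever| = |0.0504·24.72·-0.0078824| / 0.0176903 = 0.55514 rad/s.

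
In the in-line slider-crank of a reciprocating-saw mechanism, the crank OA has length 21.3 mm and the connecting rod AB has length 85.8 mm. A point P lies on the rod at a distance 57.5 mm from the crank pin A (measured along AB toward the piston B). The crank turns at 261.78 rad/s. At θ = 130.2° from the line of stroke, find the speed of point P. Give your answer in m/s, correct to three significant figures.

3.97

ω = 261.8 rad/s.  Crank-pin speed |V_A| = rω = 5.5759 m/s, perpendicular to OA.
Rod angle: sinφ = −(r/L) sinθ ⇒ φ = -10.930°; ω_rod = −rω cosθ/√(L²−r²sin²θ) = +42.722 rad/s.
V_P = V_A + ω_rod × AP, with AP = 0.0575 m along the rod.
Components: V_Px = −rω sinθ − a·ω_rod·sinφ = -3.7931 m/s;  V_Py = rω cosθ + a·ω_rod·cosφ = -1.1871 m/s.
|V_P| = √(V_Px² + V_Py²) = 3.9745 m/s.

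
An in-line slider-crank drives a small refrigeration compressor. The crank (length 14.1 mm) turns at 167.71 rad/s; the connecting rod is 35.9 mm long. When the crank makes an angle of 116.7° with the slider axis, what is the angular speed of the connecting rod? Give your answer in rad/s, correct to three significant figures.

ω = 167.7 rad/s
The rod makes angle φ with the slider axis where L sinφ = r sinθ; differentiating, L cosφ·φ̇ = r ω cosθ.
L cosφ = √(L² − r² sin²θ) = 0.033618 m.
|ω_rod| = r ω |cosθ| / √(L² − r² sin²θ) = 0.0141·167.7·0.44932/0.033618 = 31.606 rad/s.

31.6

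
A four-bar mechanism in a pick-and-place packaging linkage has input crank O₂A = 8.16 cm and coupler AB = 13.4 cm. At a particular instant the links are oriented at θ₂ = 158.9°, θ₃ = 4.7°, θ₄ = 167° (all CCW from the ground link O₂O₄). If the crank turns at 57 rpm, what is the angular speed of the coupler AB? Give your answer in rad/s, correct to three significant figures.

1.68

ω₂ = 5.969 rad/s (from 57 rpm).
Differentiating the loop-closure r₂e^{iθ₂}+r₃e^{iθ₃}=r₁+r₄e^{iθ₄} gives r₂ω₂e^{iθ₂}+r₃ω₃e^{iθ₃}=r₄ω₄e^{iθ₄}.
Eliminating the other unknown: ω₃ = r₂ω₂ sin(θ₄−θ₂) / [r₃ sin(θ₃−θ₄)].
Numerator sine = +0.14090; denominator sine = -0.30403.
Result = 0.0816·5.969·(+0.14090) / (0.134·(-0.30403)) = -1.6845 rad/s; magnitude 1.6845 rad/s.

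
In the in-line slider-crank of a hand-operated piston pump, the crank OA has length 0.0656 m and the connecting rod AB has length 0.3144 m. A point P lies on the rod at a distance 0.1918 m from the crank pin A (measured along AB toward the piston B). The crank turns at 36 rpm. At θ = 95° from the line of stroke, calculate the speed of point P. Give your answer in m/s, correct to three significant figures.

ω = 3.77 rad/s.  Crank-pin speed |V_A| = rω = 0.24731 m/s, perpendicular to OA.
Rod angle: sinφ = −(r/L) sinθ ⇒ φ = -11.997°; ω_rod = −rω cosθ/√(L²−r²sin²θ) = +0.070087 rad/s.
V_P = V_A + ω_rod × AP, with AP = 0.1918 m along the rod.
Components: V_Px = −rω sinθ − a·ω_rod·sinφ = -0.24357 m/s;  V_Py = rω cosθ + a·ω_rod·cosφ = -0.008405 m/s.
|V_P| = √(V_Px² + V_Py²) = 0.24372 m/s.

0.244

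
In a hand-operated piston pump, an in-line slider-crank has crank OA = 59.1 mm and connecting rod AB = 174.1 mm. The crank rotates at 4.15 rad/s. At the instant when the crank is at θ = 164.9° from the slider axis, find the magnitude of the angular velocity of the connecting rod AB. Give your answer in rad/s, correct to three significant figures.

1.37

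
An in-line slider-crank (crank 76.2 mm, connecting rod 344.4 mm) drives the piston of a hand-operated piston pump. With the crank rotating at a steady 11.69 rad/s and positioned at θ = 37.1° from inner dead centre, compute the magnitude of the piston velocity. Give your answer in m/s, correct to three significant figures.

0.633

ω = 11.69 rad/s
For an in-line slider-crank, x = r cosθ + √(L² − r² sin²θ), so v = −rω sinθ·[1 + r cosθ/√(L² − r² sin²θ)].
With r = 0.0762 m, L = 0.3444 m, θ = 37.1°: √(L² − r² sin²θ) = 0.34132 m.
v = −0.0762·11.69·0.60321·[1 + 0.0762·0.79758/0.34132] = -0.633 m/s.
|v| = 0.633 m/s.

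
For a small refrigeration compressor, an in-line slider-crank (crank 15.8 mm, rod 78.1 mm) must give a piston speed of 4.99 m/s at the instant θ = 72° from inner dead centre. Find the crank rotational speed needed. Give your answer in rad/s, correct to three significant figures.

312

For an in-line slider-crank, |v_piston| = rω|sinθ|·[1 + r cosθ/√(L² − r² sin²θ)].
With r = 0.0158 m, L = 0.0781 m, θ = 72°: the bracketed kinematic factor |dx/dθ| = 0.015984 m.
ω = v/|dx/dθ| = 4.99/0.015984 = 312.19 rad/s.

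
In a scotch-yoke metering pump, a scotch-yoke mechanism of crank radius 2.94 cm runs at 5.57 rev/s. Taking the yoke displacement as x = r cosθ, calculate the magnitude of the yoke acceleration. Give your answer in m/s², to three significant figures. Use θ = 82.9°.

ω = 35 rad/s (from 5.57 rev/s).
x = r cosθ ⇒ ẍ = −rω² cosθ (ω constant).
|a| = rω²|cosθ| = 0.0294·(35)²·|cos 82.9°| = 4.4508 m/s².

4.45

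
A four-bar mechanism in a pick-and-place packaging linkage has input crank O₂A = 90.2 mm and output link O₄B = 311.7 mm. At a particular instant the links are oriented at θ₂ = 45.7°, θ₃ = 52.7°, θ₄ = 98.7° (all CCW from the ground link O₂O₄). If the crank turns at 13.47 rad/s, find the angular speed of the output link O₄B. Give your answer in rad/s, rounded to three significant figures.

ω₂ = 13.47 rad/s
Differentiating the loop-closure r₂e^{iθ₂}+r₃e^{iθ₃}=r₁+r₄e^{iθ₄} gives r₂ω₂e^{iθ₂}+r₃ω₃e^{iθ₃}=r₄ω₄e^{iθ₄}.
Eliminating the other unknown: ω₄ = r₂ω₂ sin(θ₂−θ₃) / [r₄ sin(θ₄−θ₃)].
Numerator sine = -0.12187; denominator sine = +0.71934.
Result = 0.0902·13.47·(-0.12187) / (0.3117·(+0.71934)) = -0.66039 rad/s; magnitude 0.66039 rad/s.

0.660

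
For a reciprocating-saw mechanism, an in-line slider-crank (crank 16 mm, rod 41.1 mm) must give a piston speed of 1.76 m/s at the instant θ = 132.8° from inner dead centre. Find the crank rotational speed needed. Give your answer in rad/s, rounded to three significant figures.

207

For an in-line slider-crank, |v_piston| = rω|sinθ|·[1 + r cosθ/√(L² − r² sin²θ)].
With r = 0.016 m, L = 0.0411 m, θ = 132.8°: the bracketed kinematic factor |dx/dθ| = 0.0084995 m.
ω = v/|dx/dθ| = 1.76/0.0084995 = 207.07 rad/s.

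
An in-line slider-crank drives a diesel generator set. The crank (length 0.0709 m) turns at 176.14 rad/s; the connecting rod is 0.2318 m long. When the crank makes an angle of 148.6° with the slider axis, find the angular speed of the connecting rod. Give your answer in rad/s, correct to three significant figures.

46.6

ω = 176.1 rad/s
The rod makes angle φ with the slider axis where L sinφ = r sinθ; differentiating, L cosφ·φ̇ = r ω cosθ.
L cosφ = √(L² − r² sin²θ) = 0.22884 m.
|ω_rod| = r ω |cosθ| / √(L² − r² sin²θ) = 0.0709·176.1·0.85355/0.22884 = 46.581 rad/s.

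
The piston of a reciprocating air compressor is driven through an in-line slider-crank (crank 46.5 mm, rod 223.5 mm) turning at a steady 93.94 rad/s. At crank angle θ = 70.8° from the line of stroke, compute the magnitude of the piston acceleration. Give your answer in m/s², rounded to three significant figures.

ω = 93.94 rad/s
x(θ) = r cosθ + √(L² − r² sin²θ); with ω constant, a = ω²·d²x/dθ².
d²x/dθ² = −r cosθ − r²(cos2θ)/√u − r⁴ sin²2θ/(4u^{3/2}),  u = L² − r² sin²θ = 0.0480239 m².
Substituting r = 0.0465 m, L = 0.2235 m, θ = 70.8°: d²x/dθ² = -0.0076026 m.
a = ω²·d²x/dθ² = (93.94)²·(-0.0076026) = -67.091 m/s²;  |a| = 67.091 m/s².

67.1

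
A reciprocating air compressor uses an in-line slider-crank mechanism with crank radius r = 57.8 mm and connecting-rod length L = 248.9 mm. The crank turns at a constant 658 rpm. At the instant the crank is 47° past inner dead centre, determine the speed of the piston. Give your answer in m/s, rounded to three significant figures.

3.38

ω = 2π·658/60 = 68.91 rad/s
For an in-line slider-crank, x = r cosθ + √(L² − r² sin²θ), so v = −rω sinθ·[1 + r cosθ/√(L² − r² sin²θ)].
With r = 0.0578 m, L = 0.2489 m, θ = 47°: √(L² − r² sin²θ) = 0.24528 m.
v = −0.0578·68.91·0.73135·[1 + 0.0578·0.68200/0.24528] = -3.3809 m/s.
|v| = 3.3809 m/s.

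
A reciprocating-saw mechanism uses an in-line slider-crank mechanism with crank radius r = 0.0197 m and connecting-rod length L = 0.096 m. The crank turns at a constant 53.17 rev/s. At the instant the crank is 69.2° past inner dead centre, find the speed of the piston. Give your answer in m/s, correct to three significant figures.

ω = 2π·53.2 = 334.1 rad/s
For an in-line slider-crank, x = r cosθ + √(L² − r² sin²θ), so v = −rω sinθ·[1 + r cosθ/√(L² − r² sin²θ)].
With r = 0.0197 m, L = 0.096 m, θ = 69.2°: √(L² − r² sin²θ) = 0.094217 m.
v = −0.0197·334.1·0.93483·[1 + 0.0197·0.35511/0.094217] = -6.6092 m/s.
|v| = 6.6092 m/s.

6.61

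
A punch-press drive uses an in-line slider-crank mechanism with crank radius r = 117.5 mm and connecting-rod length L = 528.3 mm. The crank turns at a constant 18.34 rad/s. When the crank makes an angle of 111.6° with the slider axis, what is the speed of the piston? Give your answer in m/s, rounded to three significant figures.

1.84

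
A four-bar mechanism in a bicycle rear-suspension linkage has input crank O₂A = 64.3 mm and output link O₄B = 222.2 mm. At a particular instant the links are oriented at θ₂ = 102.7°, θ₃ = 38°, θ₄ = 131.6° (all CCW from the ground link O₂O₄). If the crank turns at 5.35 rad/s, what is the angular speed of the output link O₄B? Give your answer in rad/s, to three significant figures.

ω₂ = 5.35 rad/s
Differentiating the loop-closure r₂e^{iθ₂}+r₃e^{iθ₃}=r₁+r₄e^{iθ₄} gives r₂ω₂e^{iθ₂}+r₃ω₃e^{iθ₃}=r₄ω₄e^{iθ₄}.
Eliminating the other unknown: ω₄ = r₂ω₂ sin(θ₂−θ₃) / [r₄ sin(θ₄−θ₃)].
Numerator sine = +0.90408; denominator sine = +0.99803.
Result = 0.0643·5.35·(+0.90408) / (0.2222·(+0.99803)) = +1.4024 rad/s; magnitude 1.4024 rad/s.

1.40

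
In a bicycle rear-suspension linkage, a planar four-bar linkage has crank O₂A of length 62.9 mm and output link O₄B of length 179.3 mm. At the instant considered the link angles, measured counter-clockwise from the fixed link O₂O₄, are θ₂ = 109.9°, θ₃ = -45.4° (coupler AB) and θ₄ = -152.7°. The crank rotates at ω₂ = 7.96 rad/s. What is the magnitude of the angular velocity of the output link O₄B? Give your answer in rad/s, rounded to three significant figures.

1.22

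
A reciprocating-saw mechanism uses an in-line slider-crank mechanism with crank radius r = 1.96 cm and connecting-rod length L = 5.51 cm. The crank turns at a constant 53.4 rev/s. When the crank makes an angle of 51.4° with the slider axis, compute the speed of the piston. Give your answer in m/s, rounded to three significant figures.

6.33

ω = 2π·53.4 = 335.5 rad/s
For an in-line slider-crank, x = r cosθ + √(L² − r² sin²θ), so v = −rω sinθ·[1 + r cosθ/√(L² − r² sin²θ)].
With r = 0.0196 m, L = 0.0551 m, θ = 51.4°: √(L² − r² sin²θ) = 0.052928 m.
v = −0.0196·335.5·0.78152·[1 + 0.0196·0.62388/0.052928] = -6.3268 m/s.
|v| = 6.3268 m/s.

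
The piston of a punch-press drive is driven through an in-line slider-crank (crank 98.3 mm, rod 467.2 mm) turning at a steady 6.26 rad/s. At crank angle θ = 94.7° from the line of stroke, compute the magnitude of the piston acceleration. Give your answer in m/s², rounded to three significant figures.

ω = 6.26 rad/s
x(θ) = r cosθ + √(L² − r² sin²θ); with ω constant, a = ω²·d²x/dθ².
d²x/dθ² = −r cosθ − r²(cos2θ)/√u − r⁴ sin²2θ/(4u^{3/2}),  u = L² − r² sin²θ = 0.208678 m².
Substituting r = 0.0983 m, L = 0.4672 m, θ = 94.7°: d²x/dθ² = +0.028917 m.
a = ω²·d²x/dθ² = (6.26)²·(+0.028917) = +1.1332 m/s²;  |a| = 1.1332 m/s².

1.13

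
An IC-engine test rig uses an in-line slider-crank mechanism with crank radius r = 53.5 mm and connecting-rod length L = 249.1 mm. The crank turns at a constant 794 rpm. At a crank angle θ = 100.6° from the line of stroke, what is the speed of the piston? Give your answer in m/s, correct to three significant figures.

ω = 2π·794/60 = 83.15 rad/s
For an in-line slider-crank, x = r cosθ + √(L² − r² sin²θ), so v = −rω sinθ·[1 + r cosθ/√(L² − r² sin²θ)].
With r = 0.0535 m, L = 0.2491 m, θ = 100.6°: √(L² − r² sin²θ) = 0.24349 m.
v = −0.0535·83.15·0.98294·[1 + 0.0535·-0.18395/0.24349] = -4.1958 m/s.
|v| = 4.1958 m/s.

4.20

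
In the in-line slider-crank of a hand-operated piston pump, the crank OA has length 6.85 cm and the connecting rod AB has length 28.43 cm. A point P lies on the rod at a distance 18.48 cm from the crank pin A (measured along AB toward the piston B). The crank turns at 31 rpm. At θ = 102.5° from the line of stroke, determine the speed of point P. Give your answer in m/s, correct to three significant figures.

0.210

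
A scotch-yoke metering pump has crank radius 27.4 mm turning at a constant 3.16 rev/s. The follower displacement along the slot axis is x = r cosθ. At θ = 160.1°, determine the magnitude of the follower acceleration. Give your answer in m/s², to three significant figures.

10.2

ω = 19.85 rad/s (from 3.16 rev/s).
x = r cosθ ⇒ ẍ = −rω² cosθ (ω constant).
|a| = rω²|cosθ| = 0.0274·(19.85)²·|cos 160.1°| = 10.157 m/s².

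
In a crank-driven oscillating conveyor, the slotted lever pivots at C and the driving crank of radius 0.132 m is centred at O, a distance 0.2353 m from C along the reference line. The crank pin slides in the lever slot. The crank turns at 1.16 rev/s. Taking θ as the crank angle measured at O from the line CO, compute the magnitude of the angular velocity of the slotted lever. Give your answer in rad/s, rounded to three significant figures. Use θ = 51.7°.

ω = 7.288 rad/s (from 1.16 rev/s).
Crank pin A relative to C: A = (d + r cosθ, r sinθ); lever angle φ = atan2(r sinθ, d + r cosθ).
Differentiating tanφ: φ̇ = rω(d cosθ + r)/(d² + r² + 2dr cosθ).
d² + r² + 2dr cosθ = |CA|² = 0.11129 m²;  d cosθ + r = +0.27783 m.
|ω_lever| = |0.132·7.288·+0.27783| / 0.11129 = 2.4018 rad/s.

2.40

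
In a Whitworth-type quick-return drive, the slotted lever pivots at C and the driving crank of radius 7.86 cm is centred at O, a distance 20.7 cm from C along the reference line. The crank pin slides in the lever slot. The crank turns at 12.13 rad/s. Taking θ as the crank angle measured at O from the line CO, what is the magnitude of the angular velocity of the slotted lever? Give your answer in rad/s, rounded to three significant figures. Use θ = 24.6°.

3.24

ω = 12.13 rad/s
Crank pin A relative to C: A = (d + r cosθ, r sinθ); lever angle φ = atan2(r sinθ, d + r cosθ).
Differentiating tanφ: φ̇ = rω(d cosθ + r)/(d² + r² + 2dr cosθ).
d² + r² + 2dr cosθ = |CA|² = 0.0786139 m²;  d cosθ + r = +0.26681 m.
|ω_lever| = |0.0786·12.13·+0.26681| / 0.0786139 = 3.2359 rad/s.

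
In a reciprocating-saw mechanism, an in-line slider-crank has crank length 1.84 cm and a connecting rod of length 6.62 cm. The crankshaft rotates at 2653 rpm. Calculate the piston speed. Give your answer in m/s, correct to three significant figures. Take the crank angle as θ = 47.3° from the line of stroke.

ω = 2π·2653/60 = 277.8 rad/s
For an in-line slider-crank, x = r cosθ + √(L² − r² sin²θ), so v = −rω sinθ·[1 + r cosθ/√(L² − r² sin²θ)].
With r = 0.0184 m, L = 0.0662 m, θ = 47.3°: √(L² − r² sin²θ) = 0.064804 m.
v = −0.0184·277.8·0.73491·[1 + 0.0184·0.67816/0.064804] = -4.4802 m/s.
|v| = 4.4802 m/s.

4.48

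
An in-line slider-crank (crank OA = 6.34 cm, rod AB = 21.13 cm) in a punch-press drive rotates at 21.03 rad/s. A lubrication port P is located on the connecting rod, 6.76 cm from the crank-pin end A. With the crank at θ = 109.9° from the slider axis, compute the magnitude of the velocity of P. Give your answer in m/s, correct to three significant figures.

1.25

ω = 21.03 rad/s.  Crank-pin speed |V_A| = rω = 1.3333 m/s, perpendicular to OA.
Rod angle: sinφ = −(r/L) sinθ ⇒ φ = -16.387°; ω_rod = −rω cosθ/√(L²−r²sin²θ) = +2.2387 rad/s.
V_P = V_A + ω_rod × AP, with AP = 0.0676 m along the rod.
Components: V_Px = −rω sinθ − a·ω_rod·sinφ = -1.211 m/s;  V_Py = rω cosθ + a·ω_rod·cosφ = -0.30864 m/s.
|V_P| = √(V_Px² + V_Py²) = 1.2497 m/s.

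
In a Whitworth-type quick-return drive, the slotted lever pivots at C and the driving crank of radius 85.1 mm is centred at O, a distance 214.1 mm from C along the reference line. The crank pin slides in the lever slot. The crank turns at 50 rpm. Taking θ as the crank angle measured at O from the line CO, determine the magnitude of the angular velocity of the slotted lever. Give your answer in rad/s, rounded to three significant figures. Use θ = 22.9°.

ω = 5.236 rad/s (from 50 rpm).
Crank pin A relative to C: A = (d + r cosθ, r sinθ); lever angle φ = atan2(r sinθ, d + r cosθ).
Differentiating tanφ: φ̇ = rω(d cosθ + r)/(d² + r² + 2dr cosθ).
d² + r² + 2dr cosθ = |CA|² = 0.0866487 m²;  d cosθ + r = +0.28233 m.
|ω_lever| = |0.0851·5.236·+0.28233| / 0.0866487 = 1.4518 rad/s.

1.45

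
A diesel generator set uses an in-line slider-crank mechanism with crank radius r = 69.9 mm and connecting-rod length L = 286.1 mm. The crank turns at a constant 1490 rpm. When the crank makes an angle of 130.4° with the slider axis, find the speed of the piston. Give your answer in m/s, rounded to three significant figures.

ω = 2π·1490/60 = 156 rad/s
For an in-line slider-crank, x = r cosθ + √(L² − r² sin²θ), so v = −rω sinθ·[1 + r cosθ/√(L² − r² sin²θ)].
With r = 0.0699 m, L = 0.2861 m, θ = 130.4°: √(L² − r² sin²θ) = 0.2811 m.
v = −0.0699·156·0.76154·[1 + 0.0699·-0.64812/0.2811] = -6.9673 m/s.
|v| = 6.9673 m/s.

6.97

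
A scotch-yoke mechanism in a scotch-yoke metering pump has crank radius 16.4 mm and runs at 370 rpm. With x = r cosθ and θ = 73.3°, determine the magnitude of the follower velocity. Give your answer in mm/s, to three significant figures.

609

ω = 38.75 rad/s (from 370 rpm).
x = r cosθ ⇒ ẋ = −rω sinθ.
|v| = rω|sinθ| = 0.0164·38.75·|sin 73.3°| = 0.60864 m/s = 608.64 mm/s.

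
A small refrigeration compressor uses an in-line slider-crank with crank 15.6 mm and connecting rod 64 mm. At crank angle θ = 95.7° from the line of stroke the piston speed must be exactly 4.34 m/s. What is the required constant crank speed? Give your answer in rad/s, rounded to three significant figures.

287

For an in-line slider-crank, |v_piston| = rω|sinθ|·[1 + r cosθ/√(L² − r² sin²θ)].
With r = 0.0156 m, L = 0.064 m, θ = 95.7°: the bracketed kinematic factor |dx/dθ| = 0.015136 m.
ω = v/|dx/dθ| = 4.34/0.015136 = 286.74 rad/s.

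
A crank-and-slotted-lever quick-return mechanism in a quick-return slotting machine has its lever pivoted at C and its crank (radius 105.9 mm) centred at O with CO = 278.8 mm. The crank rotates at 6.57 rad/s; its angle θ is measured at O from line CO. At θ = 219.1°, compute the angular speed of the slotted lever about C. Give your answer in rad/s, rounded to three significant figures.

ω = 6.57 rad/s
Crank pin A relative to C: A = (d + r cosθ, r sinθ); lever angle φ = atan2(r sinθ, d + r cosθ).
Differentiating tanφ: φ̇ = rω(d cosθ + r)/(d² + r² + 2dr cosθ).
d² + r² + 2dr cosθ = |CA|² = 0.0431188 m²;  d cosθ + r = -0.11046 m.
|ω_lever| = |0.1059·6.57·-0.11046| / 0.0431188 = 1.7824 rad/s.

1.78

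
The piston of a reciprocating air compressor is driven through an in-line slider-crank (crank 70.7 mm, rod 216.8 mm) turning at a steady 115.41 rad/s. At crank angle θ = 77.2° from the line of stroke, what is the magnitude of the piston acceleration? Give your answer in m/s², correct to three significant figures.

ω = 115.4 rad/s
x(θ) = r cosθ + √(L² − r² sin²θ); with ω constant, a = ω²·d²x/dθ².
d²x/dθ² = −r cosθ − r²(cos2θ)/√u − r⁴ sin²2θ/(4u^{3/2}),  u = L² − r² sin²θ = 0.0422491 m².
Substituting r = 0.0707 m, L = 0.2168 m, θ = 77.2°: d²x/dθ² = +0.0061331 m.
a = ω²·d²x/dθ² = (115.4)²·(+0.0061331) = +81.69 m/s²;  |a| = 81.69 m/s².

81.7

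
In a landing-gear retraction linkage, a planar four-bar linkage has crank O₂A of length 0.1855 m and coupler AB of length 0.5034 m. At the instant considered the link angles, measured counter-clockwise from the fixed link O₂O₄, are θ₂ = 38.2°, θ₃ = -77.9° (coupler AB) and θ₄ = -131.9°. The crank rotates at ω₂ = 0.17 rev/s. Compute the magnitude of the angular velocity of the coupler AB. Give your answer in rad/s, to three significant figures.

0.0836

ω₂ = 1.068 rad/s (from 0.17 rev/s).
Differentiating the loop-closure r₂e^{iθ₂}+r₃e^{iθ₃}=r₁+r₄e^{iθ₄} gives r₂ω₂e^{iθ₂}+r₃ω₃e^{iθ₃}=r₄ω₄e^{iθ₄}.
Eliminating the other unknown: ω₃ = r₂ω₂ sin(θ₄−θ₂) / [r₃ sin(θ₃−θ₄)].
Numerator sine = -0.17193; denominator sine = +0.80902.
Result = 0.1855·1.068·(-0.17193) / (0.5034·(+0.80902)) = -0.083647 rad/s; magnitude 0.083647 rad/s.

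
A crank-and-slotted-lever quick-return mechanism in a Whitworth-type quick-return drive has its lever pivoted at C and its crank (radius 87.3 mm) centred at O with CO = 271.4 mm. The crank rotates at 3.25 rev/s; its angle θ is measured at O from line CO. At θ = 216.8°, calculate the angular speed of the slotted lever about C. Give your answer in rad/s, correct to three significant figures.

ω = 20.42 rad/s (from 3.25 rev/s).
Crank pin A relative to C: A = (d + r cosθ, r sinθ); lever angle φ = atan2(r sinθ, d + r cosθ).
Differentiating tanφ: φ̇ = rω(d cosθ + r)/(d² + r² + 2dr cosθ).
d² + r² + 2dr cosθ = |CA|² = 0.0433354 m²;  d cosθ + r = -0.13002 m.
|ω_lever| = |0.0873·20.42·-0.13002| / 0.0433354 = 5.3486 rad/s.

5.35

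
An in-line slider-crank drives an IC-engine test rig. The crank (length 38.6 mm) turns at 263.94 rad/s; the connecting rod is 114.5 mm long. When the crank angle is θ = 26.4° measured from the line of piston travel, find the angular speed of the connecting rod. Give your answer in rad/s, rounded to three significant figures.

ω = 263.9 rad/s
The rod makes angle φ with the slider axis where L sinφ = r sinθ; differentiating, L cosφ·φ̇ = r ω cosθ.
L cosφ = √(L² − r² sin²θ) = 0.11321 m.
|ω_rod| = r ω |cosθ| / √(L² − r² sin²θ) = 0.0386·263.9·0.89571/0.11321 = 80.61 rad/s.

80.6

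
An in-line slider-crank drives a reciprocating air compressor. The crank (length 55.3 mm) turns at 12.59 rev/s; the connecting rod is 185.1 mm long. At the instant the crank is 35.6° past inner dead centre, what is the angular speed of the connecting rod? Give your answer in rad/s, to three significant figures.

ω = 79.11 rad/s (converted from 12.59 rev/s).
The rod makes angle φ with the slider axis where L sinφ = r sinθ; differentiating, L cosφ·φ̇ = r ω cosθ.
L cosφ = √(L² − r² sin²θ) = 0.18228 m.
|ω_rod| = r ω |cosθ| / √(L² − r² sin²θ) = 0.0553·79.11·0.81310/0.18228 = 19.514 rad/s.

19.5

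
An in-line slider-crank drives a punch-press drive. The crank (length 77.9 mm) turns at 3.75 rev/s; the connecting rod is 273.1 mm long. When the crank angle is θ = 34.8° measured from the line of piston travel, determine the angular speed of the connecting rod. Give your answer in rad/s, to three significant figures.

ω = 23.56 rad/s (converted from 3.75 rev/s).
The rod makes angle φ with the slider axis where L sinφ = r sinθ; differentiating, L cosφ·φ̇ = r ω cosθ.
L cosφ = √(L² − r² sin²θ) = 0.26946 m.
|ω_rod| = r ω |cosθ| / √(L² − r² sin²θ) = 0.0779·23.56·0.82115/0.26946 = 5.5935 rad/s.

5.59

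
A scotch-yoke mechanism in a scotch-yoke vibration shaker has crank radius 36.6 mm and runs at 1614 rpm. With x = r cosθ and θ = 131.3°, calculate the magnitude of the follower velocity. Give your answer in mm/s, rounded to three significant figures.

ω = 169 rad/s (from 1614 rpm).
x = r cosθ ⇒ ẋ = −rω sinθ.
|v| = rω|sinθ| = 0.0366·169·|sin 131.3°| = 4.6474 m/s = 4647.4 mm/s.

4650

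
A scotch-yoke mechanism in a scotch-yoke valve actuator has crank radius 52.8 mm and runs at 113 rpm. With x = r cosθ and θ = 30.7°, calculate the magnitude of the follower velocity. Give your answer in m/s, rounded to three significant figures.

ω = 11.83 rad/s (from 113 rpm).
x = r cosθ ⇒ ẋ = −rω sinθ.
|v| = rω|sinθ| = 0.0528·11.83·|sin 30.7°| = 0.31899 m/s.

0.319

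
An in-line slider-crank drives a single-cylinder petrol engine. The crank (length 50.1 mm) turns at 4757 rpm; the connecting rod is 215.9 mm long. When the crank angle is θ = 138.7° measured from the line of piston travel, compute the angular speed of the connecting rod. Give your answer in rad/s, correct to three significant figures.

87.9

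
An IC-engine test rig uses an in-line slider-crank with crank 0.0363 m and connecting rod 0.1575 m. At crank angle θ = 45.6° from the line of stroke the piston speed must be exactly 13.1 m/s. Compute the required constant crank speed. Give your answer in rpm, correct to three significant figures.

4150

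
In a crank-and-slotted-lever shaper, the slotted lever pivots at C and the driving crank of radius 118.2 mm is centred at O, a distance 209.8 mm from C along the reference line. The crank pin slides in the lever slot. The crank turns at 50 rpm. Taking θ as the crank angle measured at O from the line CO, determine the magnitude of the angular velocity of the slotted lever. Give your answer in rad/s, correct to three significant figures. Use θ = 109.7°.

0.712

ω = 5.236 rad/s (from 50 rpm).
Crank pin A relative to C: A = (d + r cosθ, r sinθ); lever angle φ = atan2(r sinθ, d + r cosθ).
Differentiating tanφ: φ̇ = rω(d cosθ + r)/(d² + r² + 2dr cosθ).
d² + r² + 2dr cosθ = |CA|² = 0.0412685 m²;  d cosθ + r = +0.047477 m.
|ω_lever| = |0.1182·5.236·+0.047477| / 0.0412685 = 0.71201 rad/s.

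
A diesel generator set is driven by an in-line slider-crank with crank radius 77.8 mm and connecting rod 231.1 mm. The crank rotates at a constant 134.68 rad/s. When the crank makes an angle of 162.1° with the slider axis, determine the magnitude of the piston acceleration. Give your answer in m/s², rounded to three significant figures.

951

ω = 134.7 rad/s
x(θ) = r cosθ + √(L² − r² sin²θ); with ω constant, a = ω²·d²x/dθ².
d²x/dθ² = −r cosθ − r²(cos2θ)/√u − r⁴ sin²2θ/(4u^{3/2}),  u = L² − r² sin²θ = 0.0528354 m².
Substituting r = 0.0778 m, L = 0.2311 m, θ = 162.1°: d²x/dθ² = +0.052418 m.
a = ω²·d²x/dθ² = (134.7)²·(+0.052418) = +950.8 m/s²;  |a| = 950.8 m/s².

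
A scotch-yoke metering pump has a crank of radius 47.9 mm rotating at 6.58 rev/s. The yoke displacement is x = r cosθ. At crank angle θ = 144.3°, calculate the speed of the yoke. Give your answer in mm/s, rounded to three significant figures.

1160

ω = 41.34 rad/s (from 6.58 rev/s).
x = r cosθ ⇒ ẋ = −rω sinθ.
|v| = rω|sinθ| = 0.0479·41.34·|sin 144.3°| = 1.1556 m/s = 1155.6 mm/s.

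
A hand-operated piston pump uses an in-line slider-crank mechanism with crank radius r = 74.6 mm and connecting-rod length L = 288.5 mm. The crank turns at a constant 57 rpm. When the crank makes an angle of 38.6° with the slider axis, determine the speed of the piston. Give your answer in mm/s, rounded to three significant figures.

335

ω = 2π·57/60 = 5.969 rad/s
For an in-line slider-crank, x = r cosθ + √(L² − r² sin²θ), so v = −rω sinθ·[1 + r cosθ/√(L² − r² sin²θ)].
With r = 0.0746 m, L = 0.2885 m, θ = 38.6°: √(L² − r² sin²θ) = 0.28472 m.
v = −0.0746·5.969·0.62388·[1 + 0.0746·0.78152/0.28472] = -0.33469 m/s.
|v| = 0.33469 m/s = 334.69 mm/s.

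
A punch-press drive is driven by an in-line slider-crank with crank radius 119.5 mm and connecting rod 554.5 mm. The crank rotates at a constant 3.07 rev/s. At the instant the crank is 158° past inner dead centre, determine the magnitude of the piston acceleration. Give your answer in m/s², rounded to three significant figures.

34.3

ω = 2π·3.07 = 19.29 rad/s
x(θ) = r cosθ + √(L² − r² sin²θ); with ω constant, a = ω²·d²x/dθ².
d²x/dθ² = −r cosθ − r²(cos2θ)/√u − r⁴ sin²2θ/(4u^{3/2}),  u = L² − r² sin²θ = 0.305466 m².
Substituting r = 0.1195 m, L = 0.5545 m, θ = 158°: d²x/dθ² = +0.092067 m.
a = ω²·d²x/dθ² = (19.29)²·(+0.092067) = +34.256 m/s²;  |a| = 34.256 m/s².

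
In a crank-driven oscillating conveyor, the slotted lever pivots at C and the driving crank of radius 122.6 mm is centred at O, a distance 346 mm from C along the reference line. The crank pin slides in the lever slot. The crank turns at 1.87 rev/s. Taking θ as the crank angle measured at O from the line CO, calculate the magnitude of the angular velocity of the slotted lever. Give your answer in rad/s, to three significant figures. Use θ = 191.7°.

6.03

ω = 11.75 rad/s (from 1.87 rev/s).
Crank pin A relative to C: A = (d + r cosθ, r sinθ); lever angle φ = atan2(r sinθ, d + r cosθ).
Differentiating tanφ: φ̇ = rω(d cosθ + r)/(d² + r² + 2dr cosθ).
d² + r² + 2dr cosθ = |CA|² = 0.0516703 m²;  d cosθ + r = -0.21621 m.
|ω_lever| = |0.1226·11.75·-0.21621| / 0.0516703 = 6.0277 rad/s.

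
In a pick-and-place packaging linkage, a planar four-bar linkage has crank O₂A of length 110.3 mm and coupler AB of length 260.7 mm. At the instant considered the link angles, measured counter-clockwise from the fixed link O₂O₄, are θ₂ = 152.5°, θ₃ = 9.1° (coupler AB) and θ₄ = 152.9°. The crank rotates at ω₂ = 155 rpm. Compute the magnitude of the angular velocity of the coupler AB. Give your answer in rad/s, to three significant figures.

ω₂ = 16.23 rad/s (from 155 rpm).
Differentiating the loop-closure r₂e^{iθ₂}+r₃e^{iθ₃}=r₁+r₄e^{iθ₄} gives r₂ω₂e^{iθ₂}+r₃ω₃e^{iθ₃}=r₄ω₄e^{iθ₄}.
Eliminating the other unknown: ω₃ = r₂ω₂ sin(θ₄−θ₂) / [r₃ sin(θ₃−θ₄)].
Numerator sine = +0.00698; denominator sine = -0.59061.
Result = 0.1103·16.23·(+0.00698) / (0.2607·(-0.59061)) = -0.081177 rad/s; magnitude 0.081177 rad/s.

0.0812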